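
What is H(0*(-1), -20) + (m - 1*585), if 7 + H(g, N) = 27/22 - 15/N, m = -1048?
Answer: -72073/44 ≈ -1638.0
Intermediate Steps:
H(g, N) = -127/22 - 15/N (H(g, N) = -7 + (27/22 - 15/N) = -127/22 - 15/N)
H(0*(-1), -20) + (m - 1*585) = (-127/22 - 15/(-20)) + (-1048 - 1*585) = (-127/22 - 15*(-1/20)) + (-1048 - 585) = (-127/22 + ¾) - 1633 = -221/44 - 1633 = -72073/44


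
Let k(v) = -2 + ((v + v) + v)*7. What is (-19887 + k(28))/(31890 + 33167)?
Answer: -19301/65057 ≈ -0.29668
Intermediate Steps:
k(v) = -2 + 21*v (k(v) = -2 + (2*v + v)*7 = -2 + (3*v)*7 = -2 + 21*v)
(-19887 + k(28))/(31890 + 33167) = (-19887 + (-2 + 21*28))/(31890 + 33167) = (-19887 + (-2 + 588))/65057 = (-19887 + 586)*(1/65057) = -19301*1/65057 = -19301/65057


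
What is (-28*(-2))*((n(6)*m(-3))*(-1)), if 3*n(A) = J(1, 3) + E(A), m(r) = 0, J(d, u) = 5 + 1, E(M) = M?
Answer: 0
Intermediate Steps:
J(d, u) = 6
n(A) = 2 + A/3 (n(A) = (6 + A)/3 = 2 + A/3)
(-28*(-2))*((n(6)*m(-3))*(-1)) = (-28*(-2))*(((2 + (⅓)*6)*0)*(-1)) = 56*(((2 + 2)*0)*(-1)) = 56*((4*0)*(-1)) = 56*(0*(-1)) = 56*0 = 0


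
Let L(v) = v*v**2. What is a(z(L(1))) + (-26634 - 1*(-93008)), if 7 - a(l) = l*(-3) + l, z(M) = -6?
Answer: 66369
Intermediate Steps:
L(v) = v**3
a(l) = 7 + 2*l (a(l) = 7 - (l*(-3) + l) = 7 - (-3*l + l) = 7 - (-2)*l = 7 + 2*l)
a(z(L(1))) + (-26634 - 1*(-93008)) = (7 + 2*(-6)) + (-26634 - 1*(-93008)) = (7 - 12) + (-26634 + 93008) = -5 + 66374 = 66369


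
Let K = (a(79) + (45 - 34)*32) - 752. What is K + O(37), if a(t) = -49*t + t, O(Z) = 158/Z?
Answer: -154946/37 ≈ -4187.7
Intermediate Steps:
a(t) = -48*t
K = -4192 (K = (-48*79 + (45 - 34)*32) - 752 = (-3792 + 11*32) - 752 = (-3792 + 352) - 752 = -3440 - 752 = -4192)
K + O(37) = -4192 + 158/37 = -154946/37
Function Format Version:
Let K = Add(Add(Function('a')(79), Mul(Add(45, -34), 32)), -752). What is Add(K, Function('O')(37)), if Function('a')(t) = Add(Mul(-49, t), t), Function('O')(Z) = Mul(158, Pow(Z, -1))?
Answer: Rational(-154946, 37) ≈ -4187.7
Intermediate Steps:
Function('a')(t) = Mul(-48, t)
K = -4192 (K = Add(Add(Mul(-48, 79), Mul(Add(45, -34), 32)), -752) = Add(Add(-3792, Mul(11, 32)), -752) = Add(Add(-3792, 352), -752) = Add(-3440, -752) = -4192)
Add(K, Function('O')(37)) = Add(-4192, Mul(158, Pow(37, -1))) = Add(-4192, Mul(158, Rational(1, 37))) = Add(-4192, Rational(158, 37)) = Rational(-154946, 37)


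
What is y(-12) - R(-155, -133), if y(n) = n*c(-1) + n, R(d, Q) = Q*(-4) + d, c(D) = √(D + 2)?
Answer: -401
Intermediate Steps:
c(D) = √(2 + D)
R(d, Q) = d - 4*Q (R(d, Q) = -4*Q + d = d - 4*Q)
y(n) = 2*n (y(n) = n*√(2 - 1) + n = n*√1 + n = n*1 + n = n + n = 2*n)
y(-12) - R(-155, -133) = 2*(-12) - (-155 - 4*(-133)) = -24 - (-155 + 532) = -24 - 1*377 = -24 - 377 = -401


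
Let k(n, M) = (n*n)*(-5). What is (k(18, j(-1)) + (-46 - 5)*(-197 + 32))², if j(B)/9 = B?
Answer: 46172025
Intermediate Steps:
j(B) = 9*B
k(n, M) = -5*n² (k(n, M) = n²*(-5) = -5*n²)
(k(18, j(-1)) + (-46 - 5)*(-197 + 32))² = (-5*18² + (-46 - 5)*(-197 + 32))² = (-5*324 - 51*(-165))² = (-1620 + 8415)² = 6795² = 46172025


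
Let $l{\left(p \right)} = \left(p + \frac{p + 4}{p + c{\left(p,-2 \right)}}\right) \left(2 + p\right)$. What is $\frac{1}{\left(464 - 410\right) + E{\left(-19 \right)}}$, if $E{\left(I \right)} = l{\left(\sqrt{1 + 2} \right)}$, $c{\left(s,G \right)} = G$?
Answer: $- \frac{17}{1034} - \frac{21 \sqrt{3}}{1034} \approx -0.051618$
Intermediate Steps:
$l{\left(p \right)} = \left(2 + p\right) \left(p + \frac{4 + p}{-2 + p}\right)$ ($l{\left(p \right)} = \left(p + \frac{p + 4}{p - 2}\right) \left(2 + p\right) = \left(p + \frac{4 + p}{-2 + p}\right) \left(2 + p\right) = \left(2 + p\right) \left(p + \frac{4 + p}{-2 + p}\right)$)
$E{\left(I \right)} = \frac{11 + 5 \sqrt{3}}{-2 + \sqrt{3}}$ ($E{\left(I \right)} = \frac{8 + \left(\sqrt{1 + 2}\right)^{2} + \left(\sqrt{1 + 2}\right)^{3} + 2 \sqrt{1 + 2}}{-2 + \sqrt{1 + 2}} = \frac{8 + \left(\sqrt{3}\right)^{2} + \left(\sqrt{3}\right)^{3} + 2 \sqrt{3}}{-2 + \sqrt{3}} = \frac{8 + 3 + 3 \sqrt{3} + 2 \sqrt{3}}{-2 + \sqrt{3}} = \frac{11 + 5 \sqrt{3}}{-2 + \sqrt{3}}$)
$\frac{1}{\left(464 - 410\right) + E{\left(-19 \right)}} = \frac{1}{\left(464 - 410\right) - \left(37 + 21 \sqrt{3}\right)} = \frac{1}{54 - \left(37 + 21 \sqrt{3}\right)} = \frac{1}{17 - 21 \sqrt{3}}$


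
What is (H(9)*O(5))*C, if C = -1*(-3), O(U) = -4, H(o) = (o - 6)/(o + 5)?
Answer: -18/7 ≈ -2.5714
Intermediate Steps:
H(o) = (-6 + o)/(5 + o)
C = 3
(H(9)*O(5))*C = (((-6 + 9)/(5 + 9))*(-4))*3 = ((3/14)*(-4))*3 = -6/7*3 = -18/7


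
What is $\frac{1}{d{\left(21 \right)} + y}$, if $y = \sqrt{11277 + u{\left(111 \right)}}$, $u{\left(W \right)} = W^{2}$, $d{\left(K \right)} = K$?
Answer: $- \frac{7}{7719} + \frac{\sqrt{2622}}{7719} \approx 0.0057268$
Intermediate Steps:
$y = 3 \sqrt{2622}$ ($y = \sqrt{11277 + 111^{2}} = \sqrt{11277 + 12321} = \sqrt{23598} = 3 \sqrt{2622} \approx 153.62$)
$\frac{1}{d{\left(21 \right)} + y} = \frac{1}{21 + 3 \sqrt{2622}}$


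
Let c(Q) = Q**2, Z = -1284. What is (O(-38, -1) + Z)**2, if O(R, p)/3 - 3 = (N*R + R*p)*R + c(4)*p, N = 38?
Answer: 25268599521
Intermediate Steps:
O(R, p) = 9 + 48*p + 3*R*(38*R + R*p) (O(R, p) = 9 + 3*((38*R + R*p)*R + 4**2*p) = 9 + 3*(R*(38*R + R*p) + 16*p) = 9 + 3*(16*p + R*(38*R + R*p)) = 9 + (48*p + 3*R*(38*R + R*p)) = 9 + 48*p + 3*R*(38*R + R*p))
(O(-38, -1) + Z)**2 = ((9 + 48*(-1) + 114*(-38)**2 + 3*(-1)*(-38)**2) - 1284)**2 = ((9 - 48 + 114*1444 + 3*(-1)*1444) - 1284)**2 = ((9 - 48 + 164616 - 4332) - 1284)**2 = (160245 - 1284)**2 = 158961**2 = 25268599521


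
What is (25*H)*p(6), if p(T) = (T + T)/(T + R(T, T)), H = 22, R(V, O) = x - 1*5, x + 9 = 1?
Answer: -6600/7 ≈ -942.86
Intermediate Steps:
x = -8 (x = -9 + 1 = -8)
R(V, O) = -13 (R(V, O) = -8 - 1*5 = -8 - 5 = -13)
p(T) = 2*T/(-13 + T) (p(T) = (T + T)/(T - 13) = (2*T)/(-13 + T) = 2*T/(-13 + T))
(25*H)*p(6) = (25*22)*(2*6/(-13 + 6)) = 550*(2*6/(-7)) = 550*(2*6*(-⅐)) = 550*(-12/7) = -6600/7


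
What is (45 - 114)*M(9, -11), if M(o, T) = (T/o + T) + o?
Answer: 667/3 ≈ 222.33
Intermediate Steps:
M(o, T) = T + o + T/o (M(o, T) = (T + T/o) + o = T + o + T/o)
(45 - 114)*M(9, -11) = (45 - 114)*(-11 + 9 - 11/9) = -69*(-11 + 9 - 11*⅑) = -69*(-11 + 9 - 11/9) = -69*(-29/9) = 667/3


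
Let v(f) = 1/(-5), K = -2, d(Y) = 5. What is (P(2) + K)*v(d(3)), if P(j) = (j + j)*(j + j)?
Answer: -14/5 ≈ -2.8000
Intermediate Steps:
P(j) = 4*j² (P(j) = (2*j)*(2*j) = 4*j²)
v(f) = -⅕
(P(2) + K)*v(d(3)) = (4*2² - 2)*(-⅕) = (4*4 - 2)*(-⅕) = (16 - 2)*(-⅕) = 14*(-⅕) = -14/5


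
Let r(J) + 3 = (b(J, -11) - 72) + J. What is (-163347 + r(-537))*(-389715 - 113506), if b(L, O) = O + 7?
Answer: 82509624823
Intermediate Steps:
b(L, O) = 7 + O
r(J) = -79 + J (r(J) = -3 + (((7 - 11) - 72) + J) = -3 + ((-4 - 72) + J) = -3 + (-76 + J) = -79 + J)
(-163347 + r(-537))*(-389715 - 113506) = (-163347 + (-79 - 537))*(-389715 - 113506) = (-163347 - 616)*(-503221) = -163963*(-503221) = 82509624823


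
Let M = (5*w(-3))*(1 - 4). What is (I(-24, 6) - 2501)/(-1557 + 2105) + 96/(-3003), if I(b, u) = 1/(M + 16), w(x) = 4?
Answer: -916749/199472 ≈ -4.5959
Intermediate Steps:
M = -60 (M = (5*4)*(1 - 4) = 20*(-3) = -60)
I(b, u) = -1/44 (I(b, u) = 1/(-60 + 16) = 1/(-44) = -1/44)
(I(-24, 6) - 2501)/(-1557 + 2105) + 96/(-3003) = (-1/44 - 2501)/(-1557 + 2105) + 96/(-3003) = -110045/44/548 + 96*(-1/3003) = -110045/44*1/548 - 32/1001 = -110045/24112 - 32/1001 = -916749/199472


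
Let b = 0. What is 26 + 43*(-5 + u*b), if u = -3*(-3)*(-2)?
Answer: -189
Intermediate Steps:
u = -18 (u = 9*(-2) = -18)
26 + 43*(-5 + u*b) = 26 + 43*(-5 - 18*0) = 26 + 43*(-5 + 0) = 26 + 43*(-5) = 26 - 215 = -189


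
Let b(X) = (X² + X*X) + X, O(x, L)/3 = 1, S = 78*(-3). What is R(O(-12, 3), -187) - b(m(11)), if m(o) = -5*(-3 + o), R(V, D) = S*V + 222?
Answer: -3640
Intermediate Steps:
S = -234
O(x, L) = 3 (O(x, L) = 3*1 = 3)
R(V, D) = 222 - 234*V (R(V, D) = -234*V + 222 = 222 - 234*V)
m(o) = 15 - 5*o
b(X) = X + 2*X² (b(X) = (X² + X²) + X = 2*X² + X = X + 2*X²)
R(O(-12, 3), -187) - b(m(11)) = (222 - 234*3) - (15 - 5*11)*(1 + 2*(15 - 5*11)) = (222 - 702) - (15 - 55)*(1 + 2*(15 - 55)) = -480 - (-40)*(1 + 2*(-40)) = -480 - (-40)*(1 - 80) = -480 - (-40)*(-79) = -480 - 1*3160 = -480 - 3160 = -3640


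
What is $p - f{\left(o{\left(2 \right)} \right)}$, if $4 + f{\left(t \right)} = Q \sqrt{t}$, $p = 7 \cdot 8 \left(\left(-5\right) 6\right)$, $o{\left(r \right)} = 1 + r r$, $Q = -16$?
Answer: $-1676 + 16 \sqrt{5} \approx -1640.2$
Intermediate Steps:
$o{\left(r \right)} = 1 + r^{2}$
$p = -1680$ ($p = 56 \left(-30\right) = -1680$)
$f{\left(t \right)} = -4 - 16 \sqrt{t}$
$p - f{\left(o{\left(2 \right)} \right)} = -1680 - \left(-4 - 16 \sqrt{1 + 2^{2}}\right) = -1680 - \left(-4 - 16 \sqrt{1 + 4}\right) = -1680 - \left(-4 - 16 \sqrt{5}\right) = -1680 + \left(4 + 16 \sqrt{5}\right) = -1676 + 16 \sqrt{5}$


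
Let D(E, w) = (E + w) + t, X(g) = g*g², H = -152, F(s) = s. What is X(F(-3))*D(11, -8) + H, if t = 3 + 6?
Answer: -476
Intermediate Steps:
t = 9
X(g) = g³
D(E, w) = 9 + E + w (D(E, w) = (E + w) + 9 = 9 + E + w)
X(F(-3))*D(11, -8) + H = (-3)³*(9 + 11 - 8) - 152 = -27*12 - 152 = -324 - 152 = -476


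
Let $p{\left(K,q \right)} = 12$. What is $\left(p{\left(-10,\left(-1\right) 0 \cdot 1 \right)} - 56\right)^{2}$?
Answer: $1936$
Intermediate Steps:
$\left(p{\left(-10,\left(-1\right) 0 \cdot 1 \right)} - 56\right)^{2} = \left(12 - 56\right)^{2} = \left(-44\right)^{2} = 1936$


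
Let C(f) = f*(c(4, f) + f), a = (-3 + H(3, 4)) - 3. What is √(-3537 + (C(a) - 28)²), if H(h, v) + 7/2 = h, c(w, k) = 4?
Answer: I*√54383/4 ≈ 58.3*I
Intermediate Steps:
H(h, v) = -7/2 + h
a = -13/2 (a = (-3 + (-7/2 + 3)) - 3 = (-3 - ½) - 3 = -7/2 - 3 = -13/2 ≈ -6.5000)
C(f) = f*(4 + f)
√(-3537 + (C(a) - 28)²) = √(-3537 + (-13*(4 - 13/2)/2 - 28)²) = √(-3537 + (-13/2*(-5/2) - 28)²) = √(-3537 + (65/4 - 28)²) = √(-3537 + (-47/4)²) = √(-3537 + 2209/16) = √(-54383/16) = I*√54383/4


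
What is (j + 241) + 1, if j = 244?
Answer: 486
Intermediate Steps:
(j + 241) + 1 = (244 + 241) + 1 = 485 + 1 = 486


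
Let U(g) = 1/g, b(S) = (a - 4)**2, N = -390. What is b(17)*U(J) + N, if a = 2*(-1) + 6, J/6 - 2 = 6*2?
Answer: -390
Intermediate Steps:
J = 84 (J = 12 + 6*(6*2) = 12 + 6*12 = 12 + 72 = 84)
a = 4 (a = -2 + 6 = 4)
b(S) = 0 (b(S) = (4 - 4)**2 = 0**2 = 0)
b(17)*U(J) + N = 0/84 - 390 = 0*(1/84) - 390 = 0 - 390 = -390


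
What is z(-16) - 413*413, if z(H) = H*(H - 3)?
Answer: -170265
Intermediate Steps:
z(H) = H*(-3 + H)
z(-16) - 413*413 = -16*(-3 - 16) - 413*413 = -16*(-19) - 170569 = 304 - 170569 = -170265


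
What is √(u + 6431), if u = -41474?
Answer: I*√35043 ≈ 187.2*I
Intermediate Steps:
√(u + 6431) = √(-41474 + 6431) = √(-35043) = I*√35043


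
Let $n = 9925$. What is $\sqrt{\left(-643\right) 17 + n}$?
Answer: $i \sqrt{1006} \approx 31.717 i$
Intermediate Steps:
$\sqrt{\left(-643\right) 17 + n} = \sqrt{\left(-643\right) 17 + 9925} = \sqrt{-10931 + 9925} = \sqrt{-1006} = i \sqrt{1006}$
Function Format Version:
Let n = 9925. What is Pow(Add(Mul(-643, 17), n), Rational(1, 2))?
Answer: Mul(I, Pow(1006, Rational(1, 2))) ≈ Mul(31.717, I)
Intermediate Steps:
Pow(Add(Mul(-643, 17), n), Rational(1, 2)) = Pow(Add(Mul(-643, 17), 9925), Rational(1, 2)) = Pow(Add(-10931, 9925), Rational(1, 2)) = Pow(-1006, Rational(1, 2)) = Mul(I, Pow(1006, Rational(1, 2)))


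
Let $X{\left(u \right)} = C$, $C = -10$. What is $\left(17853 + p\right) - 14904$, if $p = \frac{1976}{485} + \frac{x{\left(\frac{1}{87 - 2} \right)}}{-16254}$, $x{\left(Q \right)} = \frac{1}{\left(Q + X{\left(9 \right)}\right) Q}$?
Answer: $\frac{19764422290811}{6692828310} \approx 2953.1$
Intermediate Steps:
$X{\left(u \right)} = -10$
$x{\left(Q \right)} = \frac{1}{Q \left(-10 + Q\right)}$ ($x{\left(Q \right)} = \frac{1}{\left(Q - 10\right) Q} = \frac{1}{\left(-10 + Q\right) Q} = \frac{1}{Q \left(-10 + Q\right)}$)
$p = \frac{27271604621}{6692828310}$ ($p = \frac{1976}{485} + \frac{\frac{1}{\frac{1}{87 - 2}} \frac{1}{-10 + \frac{1}{87 - 2}}}{-16254} = 1976 \cdot \frac{1}{485} + \frac{1}{\frac{1}{85} \left(-10 + \frac{1}{85}\right)} \left(- \frac{1}{16254}\right) = \frac{1976}{485} + \frac{\frac{1}{\frac{1}{85}}}{-10 + \frac{1}{85}} \left(- \frac{1}{16254}\right) = \frac{1976}{485} + \frac{85}{- \frac{849}{85}} \left(- \frac{1}{16254}\right) = \frac{1976}{485} + 85 \left(- \frac{85}{849}\right) \left(- \frac{1}{16254}\right) = \frac{1976}{485} - - \frac{7225}{13799646} = \frac{1976}{485} + \frac{7225}{13799646} = \frac{27271604621}{6692828310} \approx 4.0748$)
$\left(17853 + p\right) - 14904 = \left(17853 + \frac{27271604621}{6692828310}\right) - 14904 = \frac{119514335423051}{6692828310} - 14904 = \frac{19764422290811}{6692828310}$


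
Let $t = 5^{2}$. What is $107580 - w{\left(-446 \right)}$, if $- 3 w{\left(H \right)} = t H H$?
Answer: $\frac{5295640}{3} \approx 1.7652 \cdot 10^{6}$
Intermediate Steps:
$t = 25$
$w{\left(H \right)} = - \frac{25 H^{2}}{3}$ ($w{\left(H \right)} = - \frac{25 H H}{3} = - \frac{25 H^{2}}{3}$)
$107580 - w{\left(-446 \right)} = 107580 - - \frac{25 \left(-446\right)^{2}}{3} = 107580 - \left(- \frac{25}{3}\right) 198916 = 107580 - - \frac{4972900}{3} = 107580 + \frac{4972900}{3} = \frac{5295640}{3}$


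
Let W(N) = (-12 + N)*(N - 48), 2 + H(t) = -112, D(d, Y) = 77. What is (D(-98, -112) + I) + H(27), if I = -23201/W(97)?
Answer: -177306/4165 ≈ -42.570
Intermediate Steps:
H(t) = -114 (H(t) = -2 - 112 = -114)
W(N) = (-48 + N)*(-12 + N) (W(N) = (-12 + N)*(-48 + N) = (-48 + N)*(-12 + N))
I = -23201/4165 (I = -23201/(576 + 97**2 - 60*97) = -23201/(576 + 9409 - 5820) = -23201/4165 ≈ -5.5705)
(D(-98, -112) + I) + H(27) = (77 - 23201/4165) - 114 = 297504/4165 - 114 = -177306/4165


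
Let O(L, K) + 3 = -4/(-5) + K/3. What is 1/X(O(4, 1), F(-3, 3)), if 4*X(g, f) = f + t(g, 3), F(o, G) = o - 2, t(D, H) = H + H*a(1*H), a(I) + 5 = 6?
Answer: 4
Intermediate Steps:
a(I) = 1 (a(I) = -5 + 6 = 1)
O(L, K) = -11/5 + K/3 (O(L, K) = -3 + (-4/(-5) + K/3) = -3 + (-4*(-⅕) + K*(⅓)) = -3 + (⅘ + K/3) = -11/5 + K/3)
t(D, H) = 2*H (t(D, H) = H + H*1 = H + H = 2*H)
F(o, G) = -2 + o
X(g, f) = 3/2 + f/4 (X(g, f) = (f + 2*3)/4 = (f + 6)/4 = (6 + f)/4 = 3/2 + f/4)
1/X(O(4, 1), F(-3, 3)) = 1/(3/2 + (-2 - 3)/4) = 1/(3/2 + (¼)*(-5)) = 1/(3/2 - 5/4) = 1/(¼) = 4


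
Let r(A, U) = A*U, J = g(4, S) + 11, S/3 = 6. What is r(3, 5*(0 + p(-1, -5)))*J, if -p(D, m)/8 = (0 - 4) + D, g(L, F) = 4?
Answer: 9000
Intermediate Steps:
S = 18 (S = 3*6 = 18)
p(D, m) = 32 - 8*D (p(D, m) = -8*((0 - 4) + D) = -8*(-4 + D) = 32 - 8*D)
J = 15 (J = 4 + 11 = 15)
r(3, 5*(0 + p(-1, -5)))*J = (3*(5*(0 + (32 - 8*(-1)))))*15 = (3*(5*(0 + (32 + 8))))*15 = (3*(5*(0 + 40)))*15 = (3*(5*40))*15 = (3*200)*15 = 600*15 = 9000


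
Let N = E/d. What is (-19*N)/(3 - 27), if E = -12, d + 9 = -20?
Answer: 19/58 ≈ 0.32759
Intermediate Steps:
d = -29 (d = -9 - 20 = -29)
N = 12/29 (N = -12/(-29) = -12*(-1/29) = 12/29 ≈ 0.41379)
(-19*N)/(3 - 27) = (-19*12/29)/(3 - 27) = -228/29/(-24) = -228/29*(-1/24) = 19/58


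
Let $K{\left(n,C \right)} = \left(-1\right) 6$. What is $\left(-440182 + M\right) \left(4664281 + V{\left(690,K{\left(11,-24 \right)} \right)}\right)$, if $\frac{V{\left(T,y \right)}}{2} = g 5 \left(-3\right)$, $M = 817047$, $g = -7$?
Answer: $1757883400715$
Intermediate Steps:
$K{\left(n,C \right)} = -6$
$V{\left(T,y \right)} = 210$ ($V{\left(T,y \right)} = 2 \left(-7\right) 5 \left(-3\right) = 2 \left(\left(-35\right) \left(-3\right)\right) = 2 \cdot 105 = 210$)
$\left(-440182 + M\right) \left(4664281 + V{\left(690,K{\left(11,-24 \right)} \right)}\right) = \left(-440182 + 817047\right) \left(4664281 + 210\right) = 376865 \cdot 4664491 = 1757883400715$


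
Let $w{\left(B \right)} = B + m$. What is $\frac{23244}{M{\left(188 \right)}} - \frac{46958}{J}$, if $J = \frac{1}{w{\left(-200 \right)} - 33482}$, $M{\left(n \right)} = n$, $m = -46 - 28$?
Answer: $\frac{74500375467}{47} \approx 1.5851 \cdot 10^{9}$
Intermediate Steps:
$m = -74$
$w{\left(B \right)} = -74 + B$ ($w{\left(B \right)} = B - 74 = -74 + B$)
$J = - \frac{1}{33756}$ ($J = \frac{1}{\left(-74 - 200\right) - 33482} = \frac{1}{-274 - 33482} = \frac{1}{-33756} = - \frac{1}{33756} \approx -2.9624 \cdot 10^{-5}$)
$\frac{23244}{M{\left(188 \right)}} - \frac{46958}{J} = \frac{23244}{188} - \frac{46958}{- \frac{1}{33756}} = 23244 \cdot \frac{1}{188} - -1585114248 = \frac{5811}{47} + 1585114248 = \frac{74500375467}{47}$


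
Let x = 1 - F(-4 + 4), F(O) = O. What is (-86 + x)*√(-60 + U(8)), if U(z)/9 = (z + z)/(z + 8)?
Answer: -85*I*√51 ≈ -607.02*I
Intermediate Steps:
U(z) = 18*z/(8 + z) (U(z) = 9*((z + z)/(z + 8)) = 9*((2*z)/(8 + z)) = 9*(2*z/(8 + z)) = 18*z/(8 + z))
x = 1 (x = 1 - (-4 + 4) = 1 - 1*0 = 1 + 0 = 1)
(-86 + x)*√(-60 + U(8)) = (-86 + 1)*√(-60 + 18*8/(8 + 8)) = -85*√(-60 + 18*8/16) = -85*√(-60 + 18*8*(1/16)) = -85*√(-60 + 9) = -85*I*√51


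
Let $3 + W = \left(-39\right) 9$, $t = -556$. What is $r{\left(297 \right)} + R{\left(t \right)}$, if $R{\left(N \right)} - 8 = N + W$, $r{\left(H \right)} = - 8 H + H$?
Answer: $-2981$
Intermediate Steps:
$W = -354$ ($W = -3 - 351 = -354$)
$r{\left(H \right)} = - 7 H$
$R{\left(N \right)} = -346 + N$ ($R{\left(N \right)} = 8 + \left(N - 354\right) = 8 + \left(-354 + N\right) = -346 + N$)
$r{\left(297 \right)} + R{\left(t \right)} = \left(-7\right) 297 - 902 = -2079 - 902 = -2981$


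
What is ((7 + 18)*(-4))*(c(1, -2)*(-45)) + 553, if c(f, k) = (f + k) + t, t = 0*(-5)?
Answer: -3947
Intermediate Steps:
t = 0
c(f, k) = f + k (c(f, k) = (f + k) + 0 = f + k)
((7 + 18)*(-4))*(c(1, -2)*(-45)) + 553 = ((7 + 18)*(-4))*((1 - 2)*(-45)) + 553 = (25*(-4))*(-1*(-45)) + 553 = -100*45 + 553 = -4500 + 553 = -3947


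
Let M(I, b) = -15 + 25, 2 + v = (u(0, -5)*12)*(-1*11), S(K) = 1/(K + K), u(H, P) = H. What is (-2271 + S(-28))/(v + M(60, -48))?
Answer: -127177/448 ≈ -283.88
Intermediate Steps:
S(K) = 1/(2*K)
v = -2 (v = -2 + (0*12)*(-1*11) = -2 + 0*(-11) = -2 + 0 = -2)
M(I, b) = 10
(-2271 + S(-28))/(v + M(60, -48)) = (-2271 + (½)/(-28))/(-2 + 10) = (-2271 + (½)*(-1/28))/8 = (-2271 - 1/56)*(⅛) = -127177/56*⅛ = -127177/448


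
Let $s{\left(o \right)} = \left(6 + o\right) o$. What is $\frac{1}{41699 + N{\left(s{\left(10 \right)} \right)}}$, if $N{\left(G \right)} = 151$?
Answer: $\frac{1}{41850} \approx 2.3895 \cdot 10^{-5}$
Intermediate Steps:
$s{\left(o \right)} = o \left(6 + o\right)$
$\frac{1}{41699 + N{\left(s{\left(10 \right)} \right)}} = \frac{1}{41699 + 151} = \frac{1}{41850}$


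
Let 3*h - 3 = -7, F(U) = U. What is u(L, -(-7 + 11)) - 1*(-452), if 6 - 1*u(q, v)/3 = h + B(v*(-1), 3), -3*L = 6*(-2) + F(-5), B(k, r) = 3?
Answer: 465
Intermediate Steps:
h = -4/3 (h = 1 + (1/3)*(-7) = 1 - 7/3 = -4/3 ≈ -1.3333)
L = 17/3 (L = -(6*(-2) - 5)/3 = -(-12 - 5)/3 = -1/3*(-17) = 17/3 ≈ 5.6667)
u(q, v) = 13 (u(q, v) = 18 - 3*(-4/3 + 3) = 18 - 3*5/3 = 18 - 5 = 13)
u(L, -(-7 + 11)) - 1*(-452) = 13 - 1*(-452) = 13 + 452 = 465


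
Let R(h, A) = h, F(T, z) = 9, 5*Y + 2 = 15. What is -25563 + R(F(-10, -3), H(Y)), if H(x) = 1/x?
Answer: -25554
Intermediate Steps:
Y = 13/5 (Y = -⅖ + (⅕)*15 = -⅖ + 3 = 13/5 ≈ 2.6000)
-25563 + R(F(-10, -3), H(Y)) = -25563 + 9 = -25554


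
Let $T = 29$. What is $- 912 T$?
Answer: $-26448$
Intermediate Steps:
$- 912 T = \left(-912\right) 29 = -26448$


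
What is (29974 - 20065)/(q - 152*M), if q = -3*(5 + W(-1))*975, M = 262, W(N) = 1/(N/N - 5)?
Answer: -39636/214871 ≈ -0.18446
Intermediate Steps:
W(N) = -¼ (W(N) = 1/(1 - 5) = 1/(-4) = -¼)
q = -55575/4 (q = -3*(5 - ¼)*975 = -3*19/4*975 = -57/4*975 = -55575/4 ≈ -13894.)
(29974 - 20065)/(q - 152*M) = (29974 - 20065)/(-55575/4 - 152*262) = 9909/(-55575/4 - 39824) = 9909/(-214871/4) = 9909*(-4/214871) = -39636/214871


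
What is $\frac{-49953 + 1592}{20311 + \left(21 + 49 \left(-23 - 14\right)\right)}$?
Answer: $- \frac{48361}{18519} \approx -2.6114$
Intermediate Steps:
$\frac{-49953 + 1592}{20311 + \left(21 + 49 \left(-23 - 14\right)\right)} = - \frac{48361}{20311 + \left(21 + 49 \left(-37\right)\right)} = - \frac{48361}{20311 + \left(21 - 1813\right)} = - \frac{48361}{20311 - 1792} = - \frac{48361}{18519}$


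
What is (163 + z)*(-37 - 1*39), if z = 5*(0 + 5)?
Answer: -14288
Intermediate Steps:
z = 25 (z = 5*5 = 25)
(163 + z)*(-37 - 1*39) = (163 + 25)*(-37 - 1*39) = 188*(-37 - 39) = 188*(-76) = -14288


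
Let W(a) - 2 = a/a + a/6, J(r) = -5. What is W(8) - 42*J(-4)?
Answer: 643/3 ≈ 214.33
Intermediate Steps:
W(a) = 3 + a/6 (W(a) = 2 + (a/a + a/6) = 2 + (1 + a*(⅙)) = 2 + (1 + a/6) = 3 + a/6)
W(8) - 42*J(-4) = (3 + (⅙)*8) - 42*(-5) = (3 + 4/3) + 210 = 13/3 + 210 = 643/3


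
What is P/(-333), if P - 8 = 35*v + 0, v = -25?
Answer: 289/111 ≈ 2.6036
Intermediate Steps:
P = -867 (P = 8 + (35*(-25) + 0) = 8 + (-875 + 0) = 8 - 875 = -867)
P/(-333) = -867/(-333) = -867*(-1/333) = 289/111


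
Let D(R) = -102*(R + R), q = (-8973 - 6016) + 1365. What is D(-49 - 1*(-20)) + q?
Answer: -7708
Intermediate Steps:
q = -13624 (q = -14989 + 1365 = -13624)
D(R) = -204*R
D(-49 - 1*(-20)) + q = -204*(-49 - 1*(-20)) - 13624 = -204*(-49 + 20) - 13624 = -204*(-29) - 13624 = 5916 - 13624 = -7708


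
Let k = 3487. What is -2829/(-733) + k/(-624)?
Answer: -790675/457392 ≈ -1.7287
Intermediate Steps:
-2829/(-733) + k/(-624) = -2829/(-733) + 3487/(-624) = -2829*(-1/733) + 3487*(-1/624) = 2829/733 - 3487/624 = -790675/457392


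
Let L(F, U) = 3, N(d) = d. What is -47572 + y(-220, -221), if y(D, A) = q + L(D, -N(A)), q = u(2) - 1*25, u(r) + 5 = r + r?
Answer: -47595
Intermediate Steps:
u(r) = -5 + 2*r (u(r) = -5 + (r + r) = -5 + 2*r)
q = -26 (q = (-5 + 2*2) - 1*25 = (-5 + 4) - 25 = -1 - 25 = -26)
y(D, A) = -23 (y(D, A) = -26 + 3 = -23)
-47572 + y(-220, -221) = -47572 - 23 = -47595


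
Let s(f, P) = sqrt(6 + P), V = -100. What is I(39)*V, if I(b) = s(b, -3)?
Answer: -100*sqrt(3) ≈ -173.21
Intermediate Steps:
I(b) = sqrt(3) (I(b) = sqrt(6 - 3) = sqrt(3))
I(39)*V = sqrt(3)*(-100) = -100*sqrt(3)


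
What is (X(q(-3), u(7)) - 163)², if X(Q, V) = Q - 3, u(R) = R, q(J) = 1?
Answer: 27225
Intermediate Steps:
X(Q, V) = -3 + Q
(X(q(-3), u(7)) - 163)² = ((-3 + 1) - 163)² = (-2 - 163)² = (-165)² = 27225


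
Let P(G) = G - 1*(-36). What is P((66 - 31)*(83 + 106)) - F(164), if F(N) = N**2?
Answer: -20245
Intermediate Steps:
P(G) = 36 + G (P(G) = G + 36 = 36 + G)
P((66 - 31)*(83 + 106)) - F(164) = (36 + (66 - 31)*(83 + 106)) - 1*164**2 = (36 + 35*189) - 1*26896 = (36 + 6615) - 26896 = 6651 - 26896 = -20245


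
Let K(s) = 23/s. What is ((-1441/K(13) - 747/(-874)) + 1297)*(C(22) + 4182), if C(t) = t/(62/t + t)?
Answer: 34459390292/17043 ≈ 2.0219e+6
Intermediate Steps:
C(t) = t/(t + 62/t)
((-1441/K(13) - 747/(-874)) + 1297)*(C(22) + 4182) = ((-1441/(23/13) - 747/(-874)) + 1297)*(22**2/(62 + 22**2) + 4182) = ((-1441/(23*(1/13)) - 747*(-1/874)) + 1297)*(484/(62 + 484) + 4182) = ((-1441/23/13 + 747/874) + 1297)*(484/546 + 4182) = ((-1441*13/23 + 747/874) + 1297)*(484*(1/546) + 4182) = ((-18733/23 + 747/874) + 1297)*(242/273 + 4182) = (-711107/874 + 1297)*(1141928/273) = (422471/874)*(1141928/273) = 34459390292/17043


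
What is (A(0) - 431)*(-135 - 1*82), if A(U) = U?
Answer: 93527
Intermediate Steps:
(A(0) - 431)*(-135 - 1*82) = (0 - 431)*(-135 - 1*82) = -431*(-135 - 82) = -431*(-217) = 93527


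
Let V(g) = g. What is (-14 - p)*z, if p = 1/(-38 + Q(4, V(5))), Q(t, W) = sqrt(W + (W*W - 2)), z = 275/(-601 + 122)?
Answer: 2720575/339132 - 275*sqrt(7)/339132 ≈ 8.0200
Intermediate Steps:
z = -275/479 (z = 275/(-479) = 275*(-1/479) = -275/479 ≈ -0.57411)
Q(t, W) = sqrt(-2 + W + W**2) (Q(t, W) = sqrt(W + (W**2 - 2)) = sqrt(W + (-2 + W**2)) = sqrt(-2 + W + W**2))
p = 1/(-38 + 2*sqrt(7)) (p = 1/(-38 + sqrt(-2 + 5 + 5**2)) = 1/(-38 + sqrt(-2 + 5 + 25)) = 1/(-38 + sqrt(28)) = 1/(-38 + 2*sqrt(7)) ≈ -0.030573)
(-14 - p)*z = (-14 - (-19/708 - sqrt(7)/708))*(-275/479) = (-14 + (19/708 + sqrt(7)/708))*(-275/479) = (-9893/708 + sqrt(7)/708)*(-275/479) = 2720575/339132 - 275*sqrt(7)/339132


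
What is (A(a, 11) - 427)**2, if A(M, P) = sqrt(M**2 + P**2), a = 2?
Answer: 182454 - 4270*sqrt(5) ≈ 1.7291e+5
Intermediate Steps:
(A(a, 11) - 427)**2 = (sqrt(2**2 + 11**2) - 427)**2 = (sqrt(4 + 121) - 427)**2 = (sqrt(125) - 427)**2 = (5*sqrt(5) - 427)**2 = (-427 + 5*sqrt(5))**2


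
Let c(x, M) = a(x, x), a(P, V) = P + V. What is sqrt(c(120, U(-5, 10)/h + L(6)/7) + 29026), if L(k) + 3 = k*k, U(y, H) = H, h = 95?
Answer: sqrt(29266) ≈ 171.07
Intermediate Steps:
L(k) = -3 + k**2 (L(k) = -3 + k*k = -3 + k**2)
c(x, M) = 2*x (c(x, M) = x + x = 2*x)
sqrt(c(120, U(-5, 10)/h + L(6)/7) + 29026) = sqrt(2*120 + 29026) = sqrt(240 + 29026) = sqrt(29266)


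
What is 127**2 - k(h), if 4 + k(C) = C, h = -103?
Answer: 16236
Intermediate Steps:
k(C) = -4 + C
127**2 - k(h) = 127**2 - (-4 - 103) = 16129 - 1*(-107) = 16129 + 107 = 16236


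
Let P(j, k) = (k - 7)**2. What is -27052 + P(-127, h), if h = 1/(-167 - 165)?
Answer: -2976374023/110224 ≈ -27003.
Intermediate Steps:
h = -1/332 (h = 1/(-332) = -1/332 ≈ -0.0030120)
P(j, k) = (-7 + k)**2
-27052 + P(-127, h) = -27052 + (-7 - 1/332)**2 = -27052 + (-2325/332)**2 = -27052 + 5405625/110224 = -2976374023/110224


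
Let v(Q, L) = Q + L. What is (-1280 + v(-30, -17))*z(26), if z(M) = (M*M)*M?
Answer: -23323352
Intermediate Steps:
z(M) = M**3 (z(M) = M**2*M = M**3)
v(Q, L) = L + Q
(-1280 + v(-30, -17))*z(26) = (-1280 + (-17 - 30))*26**3 = (-1280 - 47)*17576 = -1327*17576 = -23323352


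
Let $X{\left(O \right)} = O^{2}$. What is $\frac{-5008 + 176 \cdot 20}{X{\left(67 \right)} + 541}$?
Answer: $- \frac{744}{2515} \approx -0.29583$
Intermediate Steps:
$\frac{-5008 + 176 \cdot 20}{X{\left(67 \right)} + 541} = \frac{-5008 + 176 \cdot 20}{67^{2} + 541} = \frac{-5008 + 3520}{4489 + 541} = - \frac{1488}{5030} = \left(-1488\right) \frac{1}{5030} = - \frac{744}{2515}$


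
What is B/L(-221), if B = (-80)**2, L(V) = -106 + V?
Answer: -6400/327 ≈ -19.572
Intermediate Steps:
B = 6400
B/L(-221) = 6400/(-106 - 221) = 6400/(-327) = 6400*(-1/327) = -6400/327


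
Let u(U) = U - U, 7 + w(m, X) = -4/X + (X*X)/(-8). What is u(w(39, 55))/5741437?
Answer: 0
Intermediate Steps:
w(m, X) = -7 - 4/X - X²/8 (w(m, X) = -7 + (-4/X + (X*X)/(-8)) = -7 + (-4/X + X²*(-⅛)) = -7 + (-4/X - X²/8) = -7 - 4/X - X²/8)
u(U) = 0
u(w(39, 55))/5741437 = 0/5741437 = 0*(1/5741437) = 0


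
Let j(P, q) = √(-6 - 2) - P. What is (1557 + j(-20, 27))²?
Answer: 2486921 + 6308*I*√2 ≈ 2.4869e+6 + 8920.9*I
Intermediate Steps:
j(P, q) = -P + 2*I*√2 (j(P, q) = √(-8) - P = 2*I*√2 - P = -P + 2*I*√2)
(1557 + j(-20, 27))² = (1557 + (-1*(-20) + 2*I*√2))² = (1557 + (20 + 2*I*√2))² = (1577 + 2*I*√2)²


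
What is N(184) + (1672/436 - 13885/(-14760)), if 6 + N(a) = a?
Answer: 58811333/321768 ≈ 182.78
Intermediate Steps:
N(a) = -6 + a
N(184) + (1672/436 - 13885/(-14760)) = (-6 + 184) + (1672/436 - 13885/(-14760)) = 178 + (1672*(1/436) - 13885*(-1/14760)) = 178 + (418/109 + 2777/2952) = 178 + 1536629/321768 = 58811333/321768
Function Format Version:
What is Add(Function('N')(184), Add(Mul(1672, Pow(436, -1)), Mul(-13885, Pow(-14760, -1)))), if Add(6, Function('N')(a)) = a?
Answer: Rational(58811333, 321768) ≈ 182.78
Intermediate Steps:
Function('N')(a) = Add(-6, a)
Add(Function('N')(184), Add(Mul(1672, Pow(436, -1)), Mul(-13885, Pow(-14760, -1)))) = Add(Add(-6, 184), Add(Mul(1672, Pow(436, -1)), Mul(-13885, Pow(-14760, -1)))) = Add(178, Add(Mul(1672, Rational(1, 436)), Mul(-13885, Rational(-1, 14760)))) = Add(178, Add(Rational(418, 109), Rational(2777, 2952))) = Add(178, Rational(1536629, 321768)) = Rational(58811333, 321768)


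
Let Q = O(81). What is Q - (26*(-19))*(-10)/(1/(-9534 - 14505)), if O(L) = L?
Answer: 118752741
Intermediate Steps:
Q = 81
Q - (26*(-19))*(-10)/(1/(-9534 - 14505)) = 81 - (26*(-19))*(-10)/(1/(-9534 - 14505)) = 81 - (-494*(-10))/(1/(-24039)) = 81 - 4940/(-1/24039) = 81 - 4940*(-24039) = 81 - 1*(-118752660) = 81 + 118752660 = 118752741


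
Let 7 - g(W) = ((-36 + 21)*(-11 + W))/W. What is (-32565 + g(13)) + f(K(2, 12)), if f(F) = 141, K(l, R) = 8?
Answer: -421391/13 ≈ -32415.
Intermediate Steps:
g(W) = 7 - (165 - 15*W)/W (g(W) = 7 - (-36 + 21)*(-11 + W)/W = 7 - (-15*(-11 + W))/W = 7 - (165 - 15*W)/W)
(-32565 + g(13)) + f(K(2, 12)) = (-32565 + (22 - 165/13)) + 141 = (-32565 + 121/13) + 141 = -423224/13 + 141 = -421391/13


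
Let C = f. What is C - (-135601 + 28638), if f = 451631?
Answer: 558594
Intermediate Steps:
C = 451631
C - (-135601 + 28638) = 451631 - (-135601 + 28638) = 451631 - 1*(-106963) = 451631 + 106963 = 558594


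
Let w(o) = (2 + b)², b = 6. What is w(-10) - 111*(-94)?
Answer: 10498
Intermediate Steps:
w(o) = 64 (w(o) = (2 + 6)² = 8² = 64)
w(-10) - 111*(-94) = 64 - 111*(-94) = 64 + 10434 = 10498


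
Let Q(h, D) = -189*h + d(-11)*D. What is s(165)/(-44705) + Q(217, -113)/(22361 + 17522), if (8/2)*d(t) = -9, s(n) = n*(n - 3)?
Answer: -2310554007/1426375612 ≈ -1.6199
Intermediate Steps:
s(n) = n*(-3 + n)
d(t) = -9/4 (d(t) = (1/4)*(-9) = -9/4)
Q(h, D) = -189*h - 9*D/4
s(165)/(-44705) + Q(217, -113)/(22361 + 17522) = (165*(-3 + 165))/(-44705) + (-189*217 - 9/4*(-113))/(22361 + 17522) = (165*162)*(-1/44705) + (-41013 + 1017/4)/39883 = 26730*(-1/44705) - 163035/4*1/39883 = -5346/8941 - 163035/159532 = -2310554007/1426375612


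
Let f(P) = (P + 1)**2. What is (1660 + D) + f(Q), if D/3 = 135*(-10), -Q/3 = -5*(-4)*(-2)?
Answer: 12251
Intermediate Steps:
Q = 120 (Q = -3*(-5*(-4))*(-2) = -60*(-2) = -3*(-40) = 120)
f(P) = (1 + P)**2
D = -4050 (D = 3*(135*(-10)) = 3*(-1350) = -4050)
(1660 + D) + f(Q) = (1660 - 4050) + (1 + 120)**2 = -2390 + 121**2 = -2390 + 14641 = 12251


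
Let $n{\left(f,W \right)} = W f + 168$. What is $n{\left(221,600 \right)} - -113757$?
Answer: $246525$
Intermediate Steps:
$n{\left(f,W \right)} = 168 + W f$
$n{\left(221,600 \right)} - -113757 = \left(168 + 600 \cdot 221\right) - -113757 = \left(168 + 132600\right) + 113757 = 132768 + 113757 = 246525$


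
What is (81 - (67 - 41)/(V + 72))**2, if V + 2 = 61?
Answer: 112042225/17161 ≈ 6528.9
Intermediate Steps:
V = 59 (V = -2 + 61 = 59)
(81 - (67 - 41)/(V + 72))**2 = (81 - (67 - 41)/(59 + 72))**2 = (81 - 26/131)**2 = (10585/131)**2 = 112042225/17161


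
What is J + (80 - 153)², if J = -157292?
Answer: -151963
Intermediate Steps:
J + (80 - 153)² = -157292 + (80 - 153)² = -157292 + (-73)² = -157292 + 5329 = -151963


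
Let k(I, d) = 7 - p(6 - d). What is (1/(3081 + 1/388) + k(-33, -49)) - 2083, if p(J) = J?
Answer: -2547458811/1195429 ≈ -2131.0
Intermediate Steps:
k(I, d) = 1 + d (k(I, d) = 7 - (6 - d) = 7 + (-6 + d) = 1 + d)
(1/(3081 + 1/388) + k(-33, -49)) - 2083 = (1/(3081 + 1/388) + (1 - 49)) - 2083 = (1/(3081 + 1/388) - 48) - 2083 = (1/(1195429/388) - 48) - 2083 = (388/1195429 - 48) - 2083 = -57380204/1195429 - 2083 = -2547458811/1195429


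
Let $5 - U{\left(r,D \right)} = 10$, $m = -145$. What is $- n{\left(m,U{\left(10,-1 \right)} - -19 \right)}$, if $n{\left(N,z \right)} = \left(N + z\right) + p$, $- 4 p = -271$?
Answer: $\frac{253}{4} \approx 63.25$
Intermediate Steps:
$p = \frac{271}{4}$ ($p = \left(- \frac{1}{4}\right) \left(-271\right) = \frac{271}{4} \approx 67.75$)
$U{\left(r,D \right)} = -5$ ($U{\left(r,D \right)} = 5 - 10 = -5$)
$n{\left(N,z \right)} = \frac{271}{4} + N + z$ ($n{\left(N,z \right)} = \left(N + z\right) + \frac{271}{4} = \frac{271}{4} + N + z$)
$- n{\left(m,U{\left(10,-1 \right)} - -19 \right)} = - (\frac{271}{4} - 145 - -14) = - (\frac{271}{4} - 145 + \left(-5 + 19\right)) = - (\frac{271}{4} - 145 + 14) = \left(-1\right) \left(- \frac{253}{4}\right) = \frac{253}{4}$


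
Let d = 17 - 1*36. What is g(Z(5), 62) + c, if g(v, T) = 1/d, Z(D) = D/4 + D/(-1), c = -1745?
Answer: -33156/19 ≈ -1745.1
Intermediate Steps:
Z(D) = -3*D/4 (Z(D) = D*(1/4) + D*(-1) = D/4 - D = -3*D/4)
d = -19 (d = 17 - 36 = -19)
g(v, T) = -1/19 (g(v, T) = 1/(-19) = -1/19)
g(Z(5), 62) + c = -1/19 - 1745 = -33156/19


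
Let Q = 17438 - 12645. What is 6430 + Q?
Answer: 11223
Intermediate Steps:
Q = 4793
6430 + Q = 6430 + 4793 = 11223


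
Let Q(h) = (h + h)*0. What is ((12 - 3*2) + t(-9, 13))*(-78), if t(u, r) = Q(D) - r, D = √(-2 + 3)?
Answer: 546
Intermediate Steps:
D = 1 (D = √1 = 1)
Q(h) = 0 (Q(h) = (2*h)*0 = 0)
t(u, r) = -r (t(u, r) = 0 - r = -r)
((12 - 3*2) + t(-9, 13))*(-78) = ((12 - 3*2) - 1*13)*(-78) = ((12 - 6) - 13)*(-78) = (6 - 13)*(-78) = -7*(-78) = 546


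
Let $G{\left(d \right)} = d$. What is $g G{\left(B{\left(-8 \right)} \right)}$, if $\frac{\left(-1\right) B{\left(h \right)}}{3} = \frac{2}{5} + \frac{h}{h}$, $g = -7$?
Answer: $\frac{147}{5} \approx 29.4$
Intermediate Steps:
$B{\left(h \right)} = - \frac{21}{5}$ ($B{\left(h \right)} = - 3 \left(\frac{2}{5} + \frac{h}{h}\right) = - 3 \left(2 \cdot \frac{1}{5} + 1\right) = - 3 \left(\frac{2}{5} + 1\right) = \left(-3\right) \frac{7}{5} = - \frac{21}{5}$)
$g G{\left(B{\left(-8 \right)} \right)} = \left(-7\right) \left(- \frac{21}{5}\right) = \frac{147}{5}$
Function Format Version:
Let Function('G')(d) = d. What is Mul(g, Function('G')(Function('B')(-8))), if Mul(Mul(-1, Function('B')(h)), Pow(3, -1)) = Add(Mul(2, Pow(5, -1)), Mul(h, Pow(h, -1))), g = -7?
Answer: Rational(147, 5) ≈ 29.400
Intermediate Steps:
Function('B')(h) = Rational(-21, 5) (Function('B')(h) = Mul(-3, Add(Mul(2, Pow(5, -1)), Mul(h, Pow(h, -1)))) = Mul(-3, Add(Mul(2, Rational(1, 5)), 1)) = Mul(-3, Add(Rational(2, 5), 1)) = Mul(-3, Rational(7, 5)) = Rational(-21, 5))
Mul(g, Function('G')(Function('B')(-8))) = Mul(-7, Rational(-21, 5)) = Rational(147, 5)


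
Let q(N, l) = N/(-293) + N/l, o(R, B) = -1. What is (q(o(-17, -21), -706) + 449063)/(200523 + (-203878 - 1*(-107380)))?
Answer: 92892275053/21518403450 ≈ 4.3169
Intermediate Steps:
q(N, l) = -N/293 + N/l (q(N, l) = N*(-1/293) + N/l = -N/293 + N/l)
(q(o(-17, -21), -706) + 449063)/(200523 + (-203878 - 1*(-107380))) = ((-1/293*(-1) - 1/(-706)) + 449063)/(200523 + (-203878 - 1*(-107380))) = ((1/293 - 1*(-1/706)) + 449063)/(200523 + (-203878 + 107380)) = ((1/293 + 1/706) + 449063)/(200523 - 96498) = (999/206858 + 449063)/104025 = (92892275053/206858)*(1/104025) = 92892275053/21518403450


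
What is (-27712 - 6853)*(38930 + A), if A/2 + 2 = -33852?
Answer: 994711570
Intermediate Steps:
A = -67708 (A = -4 + 2*(-33852) = -4 - 67704 = -67708)
(-27712 - 6853)*(38930 + A) = (-27712 - 6853)*(38930 - 67708) = -34565*(-28778) = 994711570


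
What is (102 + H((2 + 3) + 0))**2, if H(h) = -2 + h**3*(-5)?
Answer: 275625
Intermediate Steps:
H(h) = -2 - 5*h**3
(102 + H((2 + 3) + 0))**2 = (102 + (-2 - 5*((2 + 3) + 0)**3))**2 = (102 + (-2 - 5*(5 + 0)**3))**2 = (102 + (-2 - 5*5**3))**2 = (102 + (-2 - 5*125))**2 = (102 + (-2 - 625))**2 = (102 - 627)**2 = (-525)**2 = 275625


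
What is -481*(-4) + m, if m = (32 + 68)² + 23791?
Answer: 35715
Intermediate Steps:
m = 33791 (m = 100² + 23791 = 10000 + 23791 = 33791)
-481*(-4) + m = -481*(-4) + 33791 = 1924 + 33791 = 35715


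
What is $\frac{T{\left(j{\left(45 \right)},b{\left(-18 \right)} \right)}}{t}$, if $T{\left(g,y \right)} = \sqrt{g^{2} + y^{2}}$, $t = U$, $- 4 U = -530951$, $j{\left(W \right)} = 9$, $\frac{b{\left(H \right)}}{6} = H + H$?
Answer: $\frac{36 \sqrt{577}}{530951} \approx 0.0016287$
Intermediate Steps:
$b{\left(H \right)} = 12 H$ ($b{\left(H \right)} = 6 \left(H + H\right) = 6 \cdot 2 H = 12 H$)
$U = \frac{530951}{4}$ ($U = \left(- \frac{1}{4}\right) \left(-530951\right) = \frac{530951}{4} \approx 1.3274 \cdot 10^{5}$)
$t = \frac{530951}{4} \approx 1.3274 \cdot 10^{5}$
$\frac{T{\left(j{\left(45 \right)},b{\left(-18 \right)} \right)}}{t} = \frac{\sqrt{9^{2} + \left(12 \left(-18\right)\right)^{2}}}{\frac{530951}{4}} = \sqrt{81 + \left(-216\right)^{2}} \cdot \frac{4}{530951} = \sqrt{81 + 46656} \cdot \frac{4}{530951} = \sqrt{46737} \cdot \frac{4}{530951} = 9 \sqrt{577} \cdot \frac{4}{530951} = \frac{36 \sqrt{577}}{530951}$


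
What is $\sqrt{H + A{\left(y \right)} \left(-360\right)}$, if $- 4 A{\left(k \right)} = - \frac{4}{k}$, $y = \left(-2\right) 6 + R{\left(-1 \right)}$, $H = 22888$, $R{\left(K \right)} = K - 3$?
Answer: $\frac{\sqrt{91642}}{2} \approx 151.36$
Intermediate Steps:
$R{\left(K \right)} = -3 + K$ ($R{\left(K \right)} = K - 3 = -3 + K$)
$y = -16$ ($y = \left(-2\right) 6 - 4 = -12 - 4 = -16$)
$A{\left(k \right)} = \frac{1}{k}$ ($A{\left(k \right)} = - \frac{\left(-4\right) \frac{1}{k}}{4} = \frac{1}{k}$)
$\sqrt{H + A{\left(y \right)} \left(-360\right)} = \sqrt{22888 + \frac{1}{-16} \left(-360\right)} = \sqrt{22888 - - \frac{45}{2}} = \sqrt{22888 + \frac{45}{2}} = \sqrt{\frac{45821}{2}} = \frac{\sqrt{91642}}{2}$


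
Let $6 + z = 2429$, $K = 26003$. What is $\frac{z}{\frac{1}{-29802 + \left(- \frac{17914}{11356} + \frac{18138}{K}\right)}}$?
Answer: $- \frac{10661799025145225}{147645034} \approx -7.2212 \cdot 10^{7}$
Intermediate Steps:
$z = 2423$ ($z = -6 + 2429 = 2423$)
$\frac{z}{\frac{1}{-29802 + \left(- \frac{17914}{11356} + \frac{18138}{K}\right)}} = \frac{2423}{\frac{1}{-29802 + \left(- \frac{17914}{11356} + \frac{18138}{26003}\right)}} = \frac{2423}{\frac{1}{-29802 + \left(\left(-17914\right) \frac{1}{11356} + 18138 \cdot \frac{1}{26003}\right)}} = \frac{2423}{\frac{1}{-29802 + \left(- \frac{8957}{5678} + \frac{18138}{26003}\right)}} = \frac{2423}{\frac{1}{-29802 - \frac{129921307}{147645034}}} = \frac{2423}{\frac{1}{- \frac{4400247224575}{147645034}}} = \frac{2423}{- \frac{147645034}{4400247224575}} = 2423 \left(- \frac{4400247224575}{147645034}\right) = - \frac{10661799025145225}{147645034}$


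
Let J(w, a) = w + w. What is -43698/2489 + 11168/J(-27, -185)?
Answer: -15078422/67203 ≈ -224.37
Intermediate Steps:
J(w, a) = 2*w
-43698/2489 + 11168/J(-27, -185) = -43698/2489 + 11168/((2*(-27))) = -43698*1/2489 + 11168/(-54) = -43698/2489 + 11168*(-1/54) = -43698/2489 - 5584/27 = -15078422/67203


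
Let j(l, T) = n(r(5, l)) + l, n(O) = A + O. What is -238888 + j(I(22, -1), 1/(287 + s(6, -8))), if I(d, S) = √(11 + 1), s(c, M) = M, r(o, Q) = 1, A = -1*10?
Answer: -238897 + 2*√3 ≈ -2.3889e+5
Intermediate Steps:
A = -10
n(O) = -10 + O
I(d, S) = 2*√3 (I(d, S) = √12 = 2*√3)
j(l, T) = -9 + l (j(l, T) = (-10 + 1) + l = -9 + l)
-238888 + j(I(22, -1), 1/(287 + s(6, -8))) = -238888 + (-9 + 2*√3) = -238897 + 2*√3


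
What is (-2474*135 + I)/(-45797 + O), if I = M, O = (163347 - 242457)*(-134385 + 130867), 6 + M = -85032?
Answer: -419028/278263183 ≈ -0.0015059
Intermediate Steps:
M = -85038 (M = -6 - 85032 = -85038)
O = 278308980 (O = -79110*(-3518) = 278308980)
I = -85038
(-2474*135 + I)/(-45797 + O) = (-2474*135 - 85038)/(-45797 + 278308980) = (-333990 - 85038)/278263183 = -419028*1/278263183 = -419028/278263183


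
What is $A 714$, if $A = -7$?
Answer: $-4998$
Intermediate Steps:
$A 714 = \left(-7\right) 714 = -4998$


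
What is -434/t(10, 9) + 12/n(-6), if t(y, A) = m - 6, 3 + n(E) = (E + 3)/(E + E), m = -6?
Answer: 2099/66 ≈ 31.803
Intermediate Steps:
n(E) = -3 + (3 + E)/(2*E) (n(E) = -3 + (E + 3)/(E + E) = -3 + (3 + E)/((2*E)) = -3 + (3 + E)*(1/(2*E)) = -3 + (3 + E)/(2*E))
t(y, A) = -12 (t(y, A) = -6 - 6 = -12)
-434/t(10, 9) + 12/n(-6) = -434/(-12) + 12/(((½)*(3 - 5*(-6))/(-6))) = -434*(-1/12) + 12/(((½)*(-⅙)*(3 + 30))) = 217/6 + 12/(((½)*(-⅙)*33)) = 217/6 + 12/(-11/4) = 217/6 + 12*(-4/11) = 217/6 - 48/11 = 2099/66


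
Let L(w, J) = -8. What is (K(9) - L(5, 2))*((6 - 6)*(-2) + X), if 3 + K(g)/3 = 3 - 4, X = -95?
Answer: 380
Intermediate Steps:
K(g) = -12 (K(g) = -9 + 3*(3 - 4) = -9 + 3*(-1) = -9 - 3 = -12)
(K(9) - L(5, 2))*((6 - 6)*(-2) + X) = (-12 - 1*(-8))*((6 - 6)*(-2) - 95) = (-12 + 8)*(0*(-2) - 95) = -4*(0 - 95) = -4*(-95) = 380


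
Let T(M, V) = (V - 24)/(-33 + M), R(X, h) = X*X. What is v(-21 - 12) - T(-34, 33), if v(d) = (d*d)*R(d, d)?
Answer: 79456716/67 ≈ 1.1859e+6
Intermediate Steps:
R(X, h) = X²
T(M, V) = (-24 + V)/(-33 + M)
v(d) = d⁴ (v(d) = (d*d)*d² = d²*d² = d⁴)
v(-21 - 12) - T(-34, 33) = (-21 - 12)⁴ - (-24 + 33)/(-33 - 34) = (-33)⁴ - 9/(-67) = 1185921 - (-1)*9/67 = 1185921 - 1*(-9/67) = 1185921 + 9/67 = 79456716/67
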